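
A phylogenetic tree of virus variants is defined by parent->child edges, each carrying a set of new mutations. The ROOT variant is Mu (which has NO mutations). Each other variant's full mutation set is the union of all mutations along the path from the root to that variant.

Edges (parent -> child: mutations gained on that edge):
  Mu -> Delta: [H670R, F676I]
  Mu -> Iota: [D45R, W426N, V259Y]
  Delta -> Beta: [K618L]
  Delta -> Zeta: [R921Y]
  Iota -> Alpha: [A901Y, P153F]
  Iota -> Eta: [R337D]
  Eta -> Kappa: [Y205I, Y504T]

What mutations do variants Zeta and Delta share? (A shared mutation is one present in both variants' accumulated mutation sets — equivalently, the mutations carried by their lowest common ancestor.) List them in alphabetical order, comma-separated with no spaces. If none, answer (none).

Answer: F676I,H670R

Derivation:
Accumulating mutations along path to Zeta:
  At Mu: gained [] -> total []
  At Delta: gained ['H670R', 'F676I'] -> total ['F676I', 'H670R']
  At Zeta: gained ['R921Y'] -> total ['F676I', 'H670R', 'R921Y']
Mutations(Zeta) = ['F676I', 'H670R', 'R921Y']
Accumulating mutations along path to Delta:
  At Mu: gained [] -> total []
  At Delta: gained ['H670R', 'F676I'] -> total ['F676I', 'H670R']
Mutations(Delta) = ['F676I', 'H670R']
Intersection: ['F676I', 'H670R', 'R921Y'] ∩ ['F676I', 'H670R'] = ['F676I', 'H670R']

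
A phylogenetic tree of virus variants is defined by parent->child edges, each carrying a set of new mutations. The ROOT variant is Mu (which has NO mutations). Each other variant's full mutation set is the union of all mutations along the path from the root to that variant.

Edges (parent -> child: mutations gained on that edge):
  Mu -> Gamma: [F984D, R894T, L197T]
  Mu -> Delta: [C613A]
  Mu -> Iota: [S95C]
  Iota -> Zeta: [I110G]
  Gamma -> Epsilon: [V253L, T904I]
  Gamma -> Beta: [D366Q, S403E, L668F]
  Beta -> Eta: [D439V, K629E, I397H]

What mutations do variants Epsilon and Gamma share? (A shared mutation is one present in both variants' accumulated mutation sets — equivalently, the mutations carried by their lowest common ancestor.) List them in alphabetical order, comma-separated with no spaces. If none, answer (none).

Answer: F984D,L197T,R894T

Derivation:
Accumulating mutations along path to Epsilon:
  At Mu: gained [] -> total []
  At Gamma: gained ['F984D', 'R894T', 'L197T'] -> total ['F984D', 'L197T', 'R894T']
  At Epsilon: gained ['V253L', 'T904I'] -> total ['F984D', 'L197T', 'R894T', 'T904I', 'V253L']
Mutations(Epsilon) = ['F984D', 'L197T', 'R894T', 'T904I', 'V253L']
Accumulating mutations along path to Gamma:
  At Mu: gained [] -> total []
  At Gamma: gained ['F984D', 'R894T', 'L197T'] -> total ['F984D', 'L197T', 'R894T']
Mutations(Gamma) = ['F984D', 'L197T', 'R894T']
Intersection: ['F984D', 'L197T', 'R894T', 'T904I', 'V253L'] ∩ ['F984D', 'L197T', 'R894T'] = ['F984D', 'L197T', 'R894T']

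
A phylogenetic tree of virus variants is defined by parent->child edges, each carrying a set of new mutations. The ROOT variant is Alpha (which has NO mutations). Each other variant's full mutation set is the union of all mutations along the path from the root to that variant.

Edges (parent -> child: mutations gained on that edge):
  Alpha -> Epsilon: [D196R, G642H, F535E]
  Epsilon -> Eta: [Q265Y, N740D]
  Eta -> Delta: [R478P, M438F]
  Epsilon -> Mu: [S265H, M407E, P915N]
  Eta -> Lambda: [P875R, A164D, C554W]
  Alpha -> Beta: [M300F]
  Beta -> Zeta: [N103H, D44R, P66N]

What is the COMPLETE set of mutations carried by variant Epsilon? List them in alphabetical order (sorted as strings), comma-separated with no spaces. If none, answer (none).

At Alpha: gained [] -> total []
At Epsilon: gained ['D196R', 'G642H', 'F535E'] -> total ['D196R', 'F535E', 'G642H']

Answer: D196R,F535E,G642H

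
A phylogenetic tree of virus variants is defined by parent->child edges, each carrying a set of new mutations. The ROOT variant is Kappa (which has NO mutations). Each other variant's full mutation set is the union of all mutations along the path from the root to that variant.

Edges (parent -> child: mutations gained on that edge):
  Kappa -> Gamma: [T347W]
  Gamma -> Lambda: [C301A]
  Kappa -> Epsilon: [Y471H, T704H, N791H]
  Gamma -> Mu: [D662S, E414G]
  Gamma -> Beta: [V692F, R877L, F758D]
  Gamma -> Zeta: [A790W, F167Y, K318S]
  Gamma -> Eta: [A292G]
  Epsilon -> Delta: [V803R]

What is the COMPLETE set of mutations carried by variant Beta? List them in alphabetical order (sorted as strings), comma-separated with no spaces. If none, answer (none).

Answer: F758D,R877L,T347W,V692F

Derivation:
At Kappa: gained [] -> total []
At Gamma: gained ['T347W'] -> total ['T347W']
At Beta: gained ['V692F', 'R877L', 'F758D'] -> total ['F758D', 'R877L', 'T347W', 'V692F']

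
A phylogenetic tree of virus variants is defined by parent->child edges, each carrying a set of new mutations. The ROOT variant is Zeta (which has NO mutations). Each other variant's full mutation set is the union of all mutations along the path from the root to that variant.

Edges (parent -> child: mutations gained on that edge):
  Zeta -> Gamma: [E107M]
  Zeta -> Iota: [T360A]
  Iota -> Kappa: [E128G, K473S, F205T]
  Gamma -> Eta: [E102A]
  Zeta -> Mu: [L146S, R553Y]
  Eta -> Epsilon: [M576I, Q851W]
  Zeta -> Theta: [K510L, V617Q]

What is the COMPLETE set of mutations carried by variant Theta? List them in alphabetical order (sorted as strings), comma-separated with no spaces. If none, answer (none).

Answer: K510L,V617Q

Derivation:
At Zeta: gained [] -> total []
At Theta: gained ['K510L', 'V617Q'] -> total ['K510L', 'V617Q']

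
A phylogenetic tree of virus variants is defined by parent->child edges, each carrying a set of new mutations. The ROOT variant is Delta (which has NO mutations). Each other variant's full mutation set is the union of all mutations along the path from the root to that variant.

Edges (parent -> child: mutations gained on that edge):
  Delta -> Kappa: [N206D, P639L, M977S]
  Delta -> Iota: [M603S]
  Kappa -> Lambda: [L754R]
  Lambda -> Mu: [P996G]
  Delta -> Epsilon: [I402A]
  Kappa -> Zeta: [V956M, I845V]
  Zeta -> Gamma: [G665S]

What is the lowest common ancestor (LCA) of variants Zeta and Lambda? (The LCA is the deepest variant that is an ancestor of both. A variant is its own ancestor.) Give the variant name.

Path from root to Zeta: Delta -> Kappa -> Zeta
  ancestors of Zeta: {Delta, Kappa, Zeta}
Path from root to Lambda: Delta -> Kappa -> Lambda
  ancestors of Lambda: {Delta, Kappa, Lambda}
Common ancestors: {Delta, Kappa}
Walk up from Lambda: Lambda (not in ancestors of Zeta), Kappa (in ancestors of Zeta), Delta (in ancestors of Zeta)
Deepest common ancestor (LCA) = Kappa

Answer: Kappa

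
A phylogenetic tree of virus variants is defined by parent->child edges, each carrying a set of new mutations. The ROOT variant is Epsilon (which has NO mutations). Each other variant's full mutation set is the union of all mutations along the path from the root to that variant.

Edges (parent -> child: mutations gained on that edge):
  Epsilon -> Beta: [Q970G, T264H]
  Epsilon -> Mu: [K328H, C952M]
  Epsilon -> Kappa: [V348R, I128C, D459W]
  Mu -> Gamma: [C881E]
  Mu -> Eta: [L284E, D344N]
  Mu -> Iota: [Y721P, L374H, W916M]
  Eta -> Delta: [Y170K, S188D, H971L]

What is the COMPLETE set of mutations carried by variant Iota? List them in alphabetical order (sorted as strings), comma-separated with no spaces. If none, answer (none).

Answer: C952M,K328H,L374H,W916M,Y721P

Derivation:
At Epsilon: gained [] -> total []
At Mu: gained ['K328H', 'C952M'] -> total ['C952M', 'K328H']
At Iota: gained ['Y721P', 'L374H', 'W916M'] -> total ['C952M', 'K328H', 'L374H', 'W916M', 'Y721P']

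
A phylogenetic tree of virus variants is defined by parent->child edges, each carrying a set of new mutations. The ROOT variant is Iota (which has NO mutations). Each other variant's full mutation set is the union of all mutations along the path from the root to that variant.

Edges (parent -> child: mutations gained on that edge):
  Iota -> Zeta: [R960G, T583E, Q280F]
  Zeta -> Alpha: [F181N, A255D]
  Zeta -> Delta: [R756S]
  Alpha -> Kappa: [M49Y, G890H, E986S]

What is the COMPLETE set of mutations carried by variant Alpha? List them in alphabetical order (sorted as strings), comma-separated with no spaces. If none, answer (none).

Answer: A255D,F181N,Q280F,R960G,T583E

Derivation:
At Iota: gained [] -> total []
At Zeta: gained ['R960G', 'T583E', 'Q280F'] -> total ['Q280F', 'R960G', 'T583E']
At Alpha: gained ['F181N', 'A255D'] -> total ['A255D', 'F181N', 'Q280F', 'R960G', 'T583E']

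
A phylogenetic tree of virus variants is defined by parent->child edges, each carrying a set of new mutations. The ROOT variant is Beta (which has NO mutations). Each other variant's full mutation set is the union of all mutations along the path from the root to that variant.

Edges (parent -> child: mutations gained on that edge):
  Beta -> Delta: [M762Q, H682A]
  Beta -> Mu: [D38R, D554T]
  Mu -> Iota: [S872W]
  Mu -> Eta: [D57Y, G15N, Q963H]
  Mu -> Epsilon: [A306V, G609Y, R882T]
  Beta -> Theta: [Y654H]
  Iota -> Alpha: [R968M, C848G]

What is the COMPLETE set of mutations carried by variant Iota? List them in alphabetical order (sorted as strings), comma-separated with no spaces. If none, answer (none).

Answer: D38R,D554T,S872W

Derivation:
At Beta: gained [] -> total []
At Mu: gained ['D38R', 'D554T'] -> total ['D38R', 'D554T']
At Iota: gained ['S872W'] -> total ['D38R', 'D554T', 'S872W']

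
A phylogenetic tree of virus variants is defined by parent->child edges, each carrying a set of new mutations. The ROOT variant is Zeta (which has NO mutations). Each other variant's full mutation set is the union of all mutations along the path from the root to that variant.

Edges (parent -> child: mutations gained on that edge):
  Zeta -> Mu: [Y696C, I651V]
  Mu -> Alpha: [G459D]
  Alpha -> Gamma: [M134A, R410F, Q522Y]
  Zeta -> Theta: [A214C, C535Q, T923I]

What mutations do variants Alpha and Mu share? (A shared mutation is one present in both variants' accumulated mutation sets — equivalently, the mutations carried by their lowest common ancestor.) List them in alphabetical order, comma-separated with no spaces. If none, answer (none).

Answer: I651V,Y696C

Derivation:
Accumulating mutations along path to Alpha:
  At Zeta: gained [] -> total []
  At Mu: gained ['Y696C', 'I651V'] -> total ['I651V', 'Y696C']
  At Alpha: gained ['G459D'] -> total ['G459D', 'I651V', 'Y696C']
Mutations(Alpha) = ['G459D', 'I651V', 'Y696C']
Accumulating mutations along path to Mu:
  At Zeta: gained [] -> total []
  At Mu: gained ['Y696C', 'I651V'] -> total ['I651V', 'Y696C']
Mutations(Mu) = ['I651V', 'Y696C']
Intersection: ['G459D', 'I651V', 'Y696C'] ∩ ['I651V', 'Y696C'] = ['I651V', 'Y696C']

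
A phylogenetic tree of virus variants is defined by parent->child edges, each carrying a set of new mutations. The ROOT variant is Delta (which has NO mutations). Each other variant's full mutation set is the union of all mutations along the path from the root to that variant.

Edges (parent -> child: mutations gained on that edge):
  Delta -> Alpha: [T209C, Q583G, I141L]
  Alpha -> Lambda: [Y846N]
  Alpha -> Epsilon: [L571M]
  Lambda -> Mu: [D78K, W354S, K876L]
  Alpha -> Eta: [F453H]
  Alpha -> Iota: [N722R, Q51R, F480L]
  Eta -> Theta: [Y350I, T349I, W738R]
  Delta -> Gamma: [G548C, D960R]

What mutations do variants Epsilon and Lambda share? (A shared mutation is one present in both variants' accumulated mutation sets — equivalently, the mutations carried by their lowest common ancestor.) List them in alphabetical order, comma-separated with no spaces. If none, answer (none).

Accumulating mutations along path to Epsilon:
  At Delta: gained [] -> total []
  At Alpha: gained ['T209C', 'Q583G', 'I141L'] -> total ['I141L', 'Q583G', 'T209C']
  At Epsilon: gained ['L571M'] -> total ['I141L', 'L571M', 'Q583G', 'T209C']
Mutations(Epsilon) = ['I141L', 'L571M', 'Q583G', 'T209C']
Accumulating mutations along path to Lambda:
  At Delta: gained [] -> total []
  At Alpha: gained ['T209C', 'Q583G', 'I141L'] -> total ['I141L', 'Q583G', 'T209C']
  At Lambda: gained ['Y846N'] -> total ['I141L', 'Q583G', 'T209C', 'Y846N']
Mutations(Lambda) = ['I141L', 'Q583G', 'T209C', 'Y846N']
Intersection: ['I141L', 'L571M', 'Q583G', 'T209C'] ∩ ['I141L', 'Q583G', 'T209C', 'Y846N'] = ['I141L', 'Q583G', 'T209C']

Answer: I141L,Q583G,T209C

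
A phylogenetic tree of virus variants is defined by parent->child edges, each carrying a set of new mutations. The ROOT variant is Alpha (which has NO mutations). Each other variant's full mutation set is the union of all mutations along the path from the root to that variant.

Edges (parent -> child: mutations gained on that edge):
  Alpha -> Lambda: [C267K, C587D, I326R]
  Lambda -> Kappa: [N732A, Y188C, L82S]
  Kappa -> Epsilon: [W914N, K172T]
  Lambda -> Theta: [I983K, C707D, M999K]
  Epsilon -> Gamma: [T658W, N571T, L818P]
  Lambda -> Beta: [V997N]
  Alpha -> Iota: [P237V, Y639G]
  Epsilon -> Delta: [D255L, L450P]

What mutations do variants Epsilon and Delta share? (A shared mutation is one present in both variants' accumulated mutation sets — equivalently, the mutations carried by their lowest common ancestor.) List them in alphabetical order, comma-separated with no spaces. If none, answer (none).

Accumulating mutations along path to Epsilon:
  At Alpha: gained [] -> total []
  At Lambda: gained ['C267K', 'C587D', 'I326R'] -> total ['C267K', 'C587D', 'I326R']
  At Kappa: gained ['N732A', 'Y188C', 'L82S'] -> total ['C267K', 'C587D', 'I326R', 'L82S', 'N732A', 'Y188C']
  At Epsilon: gained ['W914N', 'K172T'] -> total ['C267K', 'C587D', 'I326R', 'K172T', 'L82S', 'N732A', 'W914N', 'Y188C']
Mutations(Epsilon) = ['C267K', 'C587D', 'I326R', 'K172T', 'L82S', 'N732A', 'W914N', 'Y188C']
Accumulating mutations along path to Delta:
  At Alpha: gained [] -> total []
  At Lambda: gained ['C267K', 'C587D', 'I326R'] -> total ['C267K', 'C587D', 'I326R']
  At Kappa: gained ['N732A', 'Y188C', 'L82S'] -> total ['C267K', 'C587D', 'I326R', 'L82S', 'N732A', 'Y188C']
  At Epsilon: gained ['W914N', 'K172T'] -> total ['C267K', 'C587D', 'I326R', 'K172T', 'L82S', 'N732A', 'W914N', 'Y188C']
  At Delta: gained ['D255L', 'L450P'] -> total ['C267K', 'C587D', 'D255L', 'I326R', 'K172T', 'L450P', 'L82S', 'N732A', 'W914N', 'Y188C']
Mutations(Delta) = ['C267K', 'C587D', 'D255L', 'I326R', 'K172T', 'L450P', 'L82S', 'N732A', 'W914N', 'Y188C']
Intersection: ['C267K', 'C587D', 'I326R', 'K172T', 'L82S', 'N732A', 'W914N', 'Y188C'] ∩ ['C267K', 'C587D', 'D255L', 'I326R', 'K172T', 'L450P', 'L82S', 'N732A', 'W914N', 'Y188C'] = ['C267K', 'C587D', 'I326R', 'K172T', 'L82S', 'N732A', 'W914N', 'Y188C']

Answer: C267K,C587D,I326R,K172T,L82S,N732A,W914N,Y188C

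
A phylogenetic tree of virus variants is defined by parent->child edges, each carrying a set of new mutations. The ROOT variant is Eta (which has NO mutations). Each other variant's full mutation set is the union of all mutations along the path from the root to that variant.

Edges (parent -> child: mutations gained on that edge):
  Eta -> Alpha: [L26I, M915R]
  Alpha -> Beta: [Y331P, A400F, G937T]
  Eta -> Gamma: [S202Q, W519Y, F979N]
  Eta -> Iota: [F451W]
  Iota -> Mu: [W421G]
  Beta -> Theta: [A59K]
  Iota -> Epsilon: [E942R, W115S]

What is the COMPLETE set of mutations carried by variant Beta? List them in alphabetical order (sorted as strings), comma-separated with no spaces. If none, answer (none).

At Eta: gained [] -> total []
At Alpha: gained ['L26I', 'M915R'] -> total ['L26I', 'M915R']
At Beta: gained ['Y331P', 'A400F', 'G937T'] -> total ['A400F', 'G937T', 'L26I', 'M915R', 'Y331P']

Answer: A400F,G937T,L26I,M915R,Y331P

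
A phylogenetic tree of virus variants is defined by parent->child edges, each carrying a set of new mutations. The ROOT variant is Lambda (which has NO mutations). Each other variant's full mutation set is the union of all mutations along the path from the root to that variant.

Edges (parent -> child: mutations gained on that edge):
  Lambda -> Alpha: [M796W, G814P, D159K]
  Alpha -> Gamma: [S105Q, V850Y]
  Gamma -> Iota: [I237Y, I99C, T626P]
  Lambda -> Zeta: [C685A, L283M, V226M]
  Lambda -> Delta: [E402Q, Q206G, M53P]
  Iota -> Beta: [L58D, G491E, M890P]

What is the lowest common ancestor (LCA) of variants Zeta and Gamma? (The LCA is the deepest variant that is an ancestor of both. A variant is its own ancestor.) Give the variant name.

Answer: Lambda

Derivation:
Path from root to Zeta: Lambda -> Zeta
  ancestors of Zeta: {Lambda, Zeta}
Path from root to Gamma: Lambda -> Alpha -> Gamma
  ancestors of Gamma: {Lambda, Alpha, Gamma}
Common ancestors: {Lambda}
Walk up from Gamma: Gamma (not in ancestors of Zeta), Alpha (not in ancestors of Zeta), Lambda (in ancestors of Zeta)
Deepest common ancestor (LCA) = Lambda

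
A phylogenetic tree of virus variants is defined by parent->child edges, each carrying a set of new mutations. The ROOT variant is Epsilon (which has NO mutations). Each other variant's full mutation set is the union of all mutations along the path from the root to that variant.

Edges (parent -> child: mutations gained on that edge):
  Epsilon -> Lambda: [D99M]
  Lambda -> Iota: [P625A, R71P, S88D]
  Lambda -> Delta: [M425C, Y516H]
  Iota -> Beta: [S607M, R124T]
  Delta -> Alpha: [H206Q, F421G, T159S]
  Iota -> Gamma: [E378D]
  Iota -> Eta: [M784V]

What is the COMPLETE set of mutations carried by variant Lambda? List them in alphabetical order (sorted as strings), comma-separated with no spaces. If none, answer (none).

Answer: D99M

Derivation:
At Epsilon: gained [] -> total []
At Lambda: gained ['D99M'] -> total ['D99M']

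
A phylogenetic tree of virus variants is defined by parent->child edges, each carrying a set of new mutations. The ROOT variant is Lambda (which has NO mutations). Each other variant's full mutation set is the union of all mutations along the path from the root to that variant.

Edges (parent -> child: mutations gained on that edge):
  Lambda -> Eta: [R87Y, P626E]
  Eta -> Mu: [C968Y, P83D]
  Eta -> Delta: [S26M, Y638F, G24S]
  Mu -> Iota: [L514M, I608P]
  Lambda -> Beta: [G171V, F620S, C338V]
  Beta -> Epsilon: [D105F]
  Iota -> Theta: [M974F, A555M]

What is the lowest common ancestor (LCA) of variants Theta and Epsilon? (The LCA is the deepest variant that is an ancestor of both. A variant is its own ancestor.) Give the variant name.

Answer: Lambda

Derivation:
Path from root to Theta: Lambda -> Eta -> Mu -> Iota -> Theta
  ancestors of Theta: {Lambda, Eta, Mu, Iota, Theta}
Path from root to Epsilon: Lambda -> Beta -> Epsilon
  ancestors of Epsilon: {Lambda, Beta, Epsilon}
Common ancestors: {Lambda}
Walk up from Epsilon: Epsilon (not in ancestors of Theta), Beta (not in ancestors of Theta), Lambda (in ancestors of Theta)
Deepest common ancestor (LCA) = Lambda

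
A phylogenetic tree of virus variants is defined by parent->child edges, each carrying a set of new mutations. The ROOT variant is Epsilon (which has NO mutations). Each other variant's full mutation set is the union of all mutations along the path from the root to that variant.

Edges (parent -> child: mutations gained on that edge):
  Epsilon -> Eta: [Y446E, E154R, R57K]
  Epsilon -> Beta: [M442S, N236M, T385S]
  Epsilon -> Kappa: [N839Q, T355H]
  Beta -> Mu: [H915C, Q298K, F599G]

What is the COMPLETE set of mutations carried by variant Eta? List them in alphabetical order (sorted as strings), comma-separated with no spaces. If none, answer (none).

Answer: E154R,R57K,Y446E

Derivation:
At Epsilon: gained [] -> total []
At Eta: gained ['Y446E', 'E154R', 'R57K'] -> total ['E154R', 'R57K', 'Y446E']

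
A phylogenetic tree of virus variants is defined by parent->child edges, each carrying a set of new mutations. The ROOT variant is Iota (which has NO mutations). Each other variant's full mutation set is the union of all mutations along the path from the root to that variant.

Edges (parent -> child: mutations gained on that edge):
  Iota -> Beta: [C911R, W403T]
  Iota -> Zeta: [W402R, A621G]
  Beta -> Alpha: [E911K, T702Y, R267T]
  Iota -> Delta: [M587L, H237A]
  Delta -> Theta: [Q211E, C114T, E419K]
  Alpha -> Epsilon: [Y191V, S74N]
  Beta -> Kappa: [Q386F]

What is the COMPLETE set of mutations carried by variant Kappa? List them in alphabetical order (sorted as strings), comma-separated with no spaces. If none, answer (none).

At Iota: gained [] -> total []
At Beta: gained ['C911R', 'W403T'] -> total ['C911R', 'W403T']
At Kappa: gained ['Q386F'] -> total ['C911R', 'Q386F', 'W403T']

Answer: C911R,Q386F,W403T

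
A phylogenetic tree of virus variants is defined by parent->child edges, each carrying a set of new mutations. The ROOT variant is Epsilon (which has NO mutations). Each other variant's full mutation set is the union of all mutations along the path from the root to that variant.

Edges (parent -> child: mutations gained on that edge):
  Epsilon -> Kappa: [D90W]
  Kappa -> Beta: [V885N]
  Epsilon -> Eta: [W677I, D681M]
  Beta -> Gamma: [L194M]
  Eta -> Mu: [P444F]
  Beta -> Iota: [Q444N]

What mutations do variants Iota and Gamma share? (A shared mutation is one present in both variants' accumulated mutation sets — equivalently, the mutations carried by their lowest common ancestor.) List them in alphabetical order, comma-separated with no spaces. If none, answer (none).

Answer: D90W,V885N

Derivation:
Accumulating mutations along path to Iota:
  At Epsilon: gained [] -> total []
  At Kappa: gained ['D90W'] -> total ['D90W']
  At Beta: gained ['V885N'] -> total ['D90W', 'V885N']
  At Iota: gained ['Q444N'] -> total ['D90W', 'Q444N', 'V885N']
Mutations(Iota) = ['D90W', 'Q444N', 'V885N']
Accumulating mutations along path to Gamma:
  At Epsilon: gained [] -> total []
  At Kappa: gained ['D90W'] -> total ['D90W']
  At Beta: gained ['V885N'] -> total ['D90W', 'V885N']
  At Gamma: gained ['L194M'] -> total ['D90W', 'L194M', 'V885N']
Mutations(Gamma) = ['D90W', 'L194M', 'V885N']
Intersection: ['D90W', 'Q444N', 'V885N'] ∩ ['D90W', 'L194M', 'V885N'] = ['D90W', 'V885N']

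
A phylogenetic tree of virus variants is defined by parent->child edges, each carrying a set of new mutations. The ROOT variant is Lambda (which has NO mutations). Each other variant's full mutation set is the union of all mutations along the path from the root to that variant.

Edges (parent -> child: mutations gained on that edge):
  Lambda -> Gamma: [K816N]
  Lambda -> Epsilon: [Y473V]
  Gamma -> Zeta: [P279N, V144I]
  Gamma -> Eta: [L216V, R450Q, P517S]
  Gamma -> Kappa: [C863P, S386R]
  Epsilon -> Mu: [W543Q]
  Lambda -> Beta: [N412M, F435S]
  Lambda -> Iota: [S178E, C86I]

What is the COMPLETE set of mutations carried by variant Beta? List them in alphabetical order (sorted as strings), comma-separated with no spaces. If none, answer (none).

At Lambda: gained [] -> total []
At Beta: gained ['N412M', 'F435S'] -> total ['F435S', 'N412M']

Answer: F435S,N412M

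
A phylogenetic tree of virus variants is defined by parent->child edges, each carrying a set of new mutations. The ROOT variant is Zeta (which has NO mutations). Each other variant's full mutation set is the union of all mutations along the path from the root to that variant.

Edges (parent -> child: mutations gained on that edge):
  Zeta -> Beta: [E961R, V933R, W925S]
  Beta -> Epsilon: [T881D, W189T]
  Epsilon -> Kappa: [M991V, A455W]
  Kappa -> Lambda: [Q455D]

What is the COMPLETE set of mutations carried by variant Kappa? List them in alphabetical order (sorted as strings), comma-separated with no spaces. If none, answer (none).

Answer: A455W,E961R,M991V,T881D,V933R,W189T,W925S

Derivation:
At Zeta: gained [] -> total []
At Beta: gained ['E961R', 'V933R', 'W925S'] -> total ['E961R', 'V933R', 'W925S']
At Epsilon: gained ['T881D', 'W189T'] -> total ['E961R', 'T881D', 'V933R', 'W189T', 'W925S']
At Kappa: gained ['M991V', 'A455W'] -> total ['A455W', 'E961R', 'M991V', 'T881D', 'V933R', 'W189T', 'W925S']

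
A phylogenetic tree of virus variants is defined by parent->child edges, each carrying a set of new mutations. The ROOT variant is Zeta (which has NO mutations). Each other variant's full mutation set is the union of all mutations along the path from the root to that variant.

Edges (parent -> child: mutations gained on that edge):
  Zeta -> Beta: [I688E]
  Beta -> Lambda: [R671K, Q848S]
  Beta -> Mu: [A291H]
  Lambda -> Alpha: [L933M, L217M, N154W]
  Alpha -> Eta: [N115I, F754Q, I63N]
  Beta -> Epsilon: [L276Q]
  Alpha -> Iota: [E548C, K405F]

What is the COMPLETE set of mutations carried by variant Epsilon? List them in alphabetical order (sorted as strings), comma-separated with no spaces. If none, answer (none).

Answer: I688E,L276Q

Derivation:
At Zeta: gained [] -> total []
At Beta: gained ['I688E'] -> total ['I688E']
At Epsilon: gained ['L276Q'] -> total ['I688E', 'L276Q']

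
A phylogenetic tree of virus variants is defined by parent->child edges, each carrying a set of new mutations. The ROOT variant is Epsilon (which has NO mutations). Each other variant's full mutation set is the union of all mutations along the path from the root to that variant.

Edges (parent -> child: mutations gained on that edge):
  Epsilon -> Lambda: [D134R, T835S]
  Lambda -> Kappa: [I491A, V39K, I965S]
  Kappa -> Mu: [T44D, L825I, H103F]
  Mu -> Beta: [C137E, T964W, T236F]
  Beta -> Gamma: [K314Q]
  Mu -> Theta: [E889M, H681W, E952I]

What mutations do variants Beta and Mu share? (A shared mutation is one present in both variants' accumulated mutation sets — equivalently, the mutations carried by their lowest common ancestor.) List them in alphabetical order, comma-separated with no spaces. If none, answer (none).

Answer: D134R,H103F,I491A,I965S,L825I,T44D,T835S,V39K

Derivation:
Accumulating mutations along path to Beta:
  At Epsilon: gained [] -> total []
  At Lambda: gained ['D134R', 'T835S'] -> total ['D134R', 'T835S']
  At Kappa: gained ['I491A', 'V39K', 'I965S'] -> total ['D134R', 'I491A', 'I965S', 'T835S', 'V39K']
  At Mu: gained ['T44D', 'L825I', 'H103F'] -> total ['D134R', 'H103F', 'I491A', 'I965S', 'L825I', 'T44D', 'T835S', 'V39K']
  At Beta: gained ['C137E', 'T964W', 'T236F'] -> total ['C137E', 'D134R', 'H103F', 'I491A', 'I965S', 'L825I', 'T236F', 'T44D', 'T835S', 'T964W', 'V39K']
Mutations(Beta) = ['C137E', 'D134R', 'H103F', 'I491A', 'I965S', 'L825I', 'T236F', 'T44D', 'T835S', 'T964W', 'V39K']
Accumulating mutations along path to Mu:
  At Epsilon: gained [] -> total []
  At Lambda: gained ['D134R', 'T835S'] -> total ['D134R', 'T835S']
  At Kappa: gained ['I491A', 'V39K', 'I965S'] -> total ['D134R', 'I491A', 'I965S', 'T835S', 'V39K']
  At Mu: gained ['T44D', 'L825I', 'H103F'] -> total ['D134R', 'H103F', 'I491A', 'I965S', 'L825I', 'T44D', 'T835S', 'V39K']
Mutations(Mu) = ['D134R', 'H103F', 'I491A', 'I965S', 'L825I', 'T44D', 'T835S', 'V39K']
Intersection: ['C137E', 'D134R', 'H103F', 'I491A', 'I965S', 'L825I', 'T236F', 'T44D', 'T835S', 'T964W', 'V39K'] ∩ ['D134R', 'H103F', 'I491A', 'I965S', 'L825I', 'T44D', 'T835S', 'V39K'] = ['D134R', 'H103F', 'I491A', 'I965S', 'L825I', 'T44D', 'T835S', 'V39K']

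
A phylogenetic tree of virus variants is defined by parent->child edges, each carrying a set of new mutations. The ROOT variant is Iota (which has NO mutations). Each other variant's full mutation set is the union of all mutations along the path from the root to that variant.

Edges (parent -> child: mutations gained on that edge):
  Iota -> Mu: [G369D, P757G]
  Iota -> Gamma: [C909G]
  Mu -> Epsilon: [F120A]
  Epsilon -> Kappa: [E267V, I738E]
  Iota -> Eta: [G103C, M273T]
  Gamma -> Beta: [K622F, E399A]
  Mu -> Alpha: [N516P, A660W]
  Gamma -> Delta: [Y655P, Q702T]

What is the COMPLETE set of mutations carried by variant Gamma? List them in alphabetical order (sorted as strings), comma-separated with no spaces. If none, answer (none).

At Iota: gained [] -> total []
At Gamma: gained ['C909G'] -> total ['C909G']

Answer: C909G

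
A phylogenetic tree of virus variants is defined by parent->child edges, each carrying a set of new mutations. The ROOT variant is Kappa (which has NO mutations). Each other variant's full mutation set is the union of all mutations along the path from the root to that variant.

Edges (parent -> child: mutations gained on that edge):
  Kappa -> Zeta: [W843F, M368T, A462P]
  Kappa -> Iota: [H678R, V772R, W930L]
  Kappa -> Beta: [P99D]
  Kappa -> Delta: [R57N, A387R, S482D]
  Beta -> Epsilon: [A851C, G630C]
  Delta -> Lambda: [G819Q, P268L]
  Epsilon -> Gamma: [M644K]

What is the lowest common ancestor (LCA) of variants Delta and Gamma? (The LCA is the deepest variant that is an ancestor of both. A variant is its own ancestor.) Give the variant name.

Answer: Kappa

Derivation:
Path from root to Delta: Kappa -> Delta
  ancestors of Delta: {Kappa, Delta}
Path from root to Gamma: Kappa -> Beta -> Epsilon -> Gamma
  ancestors of Gamma: {Kappa, Beta, Epsilon, Gamma}
Common ancestors: {Kappa}
Walk up from Gamma: Gamma (not in ancestors of Delta), Epsilon (not in ancestors of Delta), Beta (not in ancestors of Delta), Kappa (in ancestors of Delta)
Deepest common ancestor (LCA) = Kappa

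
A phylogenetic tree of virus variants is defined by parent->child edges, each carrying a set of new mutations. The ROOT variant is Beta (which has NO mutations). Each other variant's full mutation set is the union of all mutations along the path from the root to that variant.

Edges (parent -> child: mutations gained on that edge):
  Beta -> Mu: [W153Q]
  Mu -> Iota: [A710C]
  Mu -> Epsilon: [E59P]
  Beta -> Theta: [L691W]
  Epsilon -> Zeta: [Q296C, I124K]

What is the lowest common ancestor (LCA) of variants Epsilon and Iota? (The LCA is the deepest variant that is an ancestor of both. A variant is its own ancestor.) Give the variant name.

Answer: Mu

Derivation:
Path from root to Epsilon: Beta -> Mu -> Epsilon
  ancestors of Epsilon: {Beta, Mu, Epsilon}
Path from root to Iota: Beta -> Mu -> Iota
  ancestors of Iota: {Beta, Mu, Iota}
Common ancestors: {Beta, Mu}
Walk up from Iota: Iota (not in ancestors of Epsilon), Mu (in ancestors of Epsilon), Beta (in ancestors of Epsilon)
Deepest common ancestor (LCA) = Mu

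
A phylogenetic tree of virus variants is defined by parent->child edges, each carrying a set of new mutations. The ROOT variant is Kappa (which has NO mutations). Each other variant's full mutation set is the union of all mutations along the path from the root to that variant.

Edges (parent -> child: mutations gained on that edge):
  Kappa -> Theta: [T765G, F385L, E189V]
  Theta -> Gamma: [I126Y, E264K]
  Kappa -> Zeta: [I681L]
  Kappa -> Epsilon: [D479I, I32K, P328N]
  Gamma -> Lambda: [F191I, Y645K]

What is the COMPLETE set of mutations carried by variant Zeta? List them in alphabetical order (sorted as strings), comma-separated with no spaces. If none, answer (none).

At Kappa: gained [] -> total []
At Zeta: gained ['I681L'] -> total ['I681L']

Answer: I681L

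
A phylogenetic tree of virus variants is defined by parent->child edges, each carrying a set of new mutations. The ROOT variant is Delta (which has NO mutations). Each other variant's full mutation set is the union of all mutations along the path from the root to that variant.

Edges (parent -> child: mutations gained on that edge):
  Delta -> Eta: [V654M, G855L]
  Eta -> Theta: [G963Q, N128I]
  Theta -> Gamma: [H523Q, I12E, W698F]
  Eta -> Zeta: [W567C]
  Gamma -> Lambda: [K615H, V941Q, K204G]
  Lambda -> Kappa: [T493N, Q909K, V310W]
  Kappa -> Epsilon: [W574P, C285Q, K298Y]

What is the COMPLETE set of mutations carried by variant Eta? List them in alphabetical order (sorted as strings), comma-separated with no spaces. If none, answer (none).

Answer: G855L,V654M

Derivation:
At Delta: gained [] -> total []
At Eta: gained ['V654M', 'G855L'] -> total ['G855L', 'V654M']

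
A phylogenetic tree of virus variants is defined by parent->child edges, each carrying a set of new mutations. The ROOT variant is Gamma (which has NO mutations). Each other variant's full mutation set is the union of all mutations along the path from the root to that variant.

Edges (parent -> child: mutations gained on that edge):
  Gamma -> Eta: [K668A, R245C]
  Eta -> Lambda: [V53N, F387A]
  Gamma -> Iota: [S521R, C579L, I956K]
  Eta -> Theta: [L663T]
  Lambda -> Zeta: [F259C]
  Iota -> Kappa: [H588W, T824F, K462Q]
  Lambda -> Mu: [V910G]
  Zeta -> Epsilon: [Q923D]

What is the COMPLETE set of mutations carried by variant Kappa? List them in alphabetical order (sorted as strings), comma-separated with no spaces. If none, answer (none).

Answer: C579L,H588W,I956K,K462Q,S521R,T824F

Derivation:
At Gamma: gained [] -> total []
At Iota: gained ['S521R', 'C579L', 'I956K'] -> total ['C579L', 'I956K', 'S521R']
At Kappa: gained ['H588W', 'T824F', 'K462Q'] -> total ['C579L', 'H588W', 'I956K', 'K462Q', 'S521R', 'T824F']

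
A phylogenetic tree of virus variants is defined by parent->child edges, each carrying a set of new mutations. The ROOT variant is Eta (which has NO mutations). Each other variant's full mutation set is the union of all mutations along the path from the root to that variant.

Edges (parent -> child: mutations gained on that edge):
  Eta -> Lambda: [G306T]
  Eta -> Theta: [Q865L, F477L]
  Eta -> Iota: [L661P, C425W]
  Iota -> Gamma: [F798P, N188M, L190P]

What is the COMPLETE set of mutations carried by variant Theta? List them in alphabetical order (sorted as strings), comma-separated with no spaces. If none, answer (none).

Answer: F477L,Q865L

Derivation:
At Eta: gained [] -> total []
At Theta: gained ['Q865L', 'F477L'] -> total ['F477L', 'Q865L']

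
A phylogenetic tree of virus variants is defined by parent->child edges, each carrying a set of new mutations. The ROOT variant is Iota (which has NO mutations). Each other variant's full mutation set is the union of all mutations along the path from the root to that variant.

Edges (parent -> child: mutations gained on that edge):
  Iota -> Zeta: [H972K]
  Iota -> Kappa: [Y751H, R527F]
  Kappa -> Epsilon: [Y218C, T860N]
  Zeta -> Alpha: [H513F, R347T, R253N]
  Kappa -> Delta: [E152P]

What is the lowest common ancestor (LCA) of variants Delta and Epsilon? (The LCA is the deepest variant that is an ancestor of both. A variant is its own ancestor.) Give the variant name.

Answer: Kappa

Derivation:
Path from root to Delta: Iota -> Kappa -> Delta
  ancestors of Delta: {Iota, Kappa, Delta}
Path from root to Epsilon: Iota -> Kappa -> Epsilon
  ancestors of Epsilon: {Iota, Kappa, Epsilon}
Common ancestors: {Iota, Kappa}
Walk up from Epsilon: Epsilon (not in ancestors of Delta), Kappa (in ancestors of Delta), Iota (in ancestors of Delta)
Deepest common ancestor (LCA) = Kappa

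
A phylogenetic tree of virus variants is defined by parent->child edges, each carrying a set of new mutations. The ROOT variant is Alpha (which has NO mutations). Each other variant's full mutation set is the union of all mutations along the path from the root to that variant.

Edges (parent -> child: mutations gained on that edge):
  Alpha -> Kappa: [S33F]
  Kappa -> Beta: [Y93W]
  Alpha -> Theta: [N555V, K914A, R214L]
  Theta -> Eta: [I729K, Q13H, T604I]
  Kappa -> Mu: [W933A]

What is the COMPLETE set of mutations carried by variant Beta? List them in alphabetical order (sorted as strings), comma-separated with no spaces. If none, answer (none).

At Alpha: gained [] -> total []
At Kappa: gained ['S33F'] -> total ['S33F']
At Beta: gained ['Y93W'] -> total ['S33F', 'Y93W']

Answer: S33F,Y93W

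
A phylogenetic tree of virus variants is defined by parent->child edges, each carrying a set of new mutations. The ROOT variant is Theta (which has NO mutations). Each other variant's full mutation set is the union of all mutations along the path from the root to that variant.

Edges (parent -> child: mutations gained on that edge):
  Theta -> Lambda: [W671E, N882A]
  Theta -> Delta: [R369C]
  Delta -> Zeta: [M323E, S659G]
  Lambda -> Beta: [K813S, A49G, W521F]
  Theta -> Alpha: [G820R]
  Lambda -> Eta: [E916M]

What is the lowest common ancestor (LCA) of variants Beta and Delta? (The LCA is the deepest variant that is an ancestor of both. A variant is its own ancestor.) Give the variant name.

Path from root to Beta: Theta -> Lambda -> Beta
  ancestors of Beta: {Theta, Lambda, Beta}
Path from root to Delta: Theta -> Delta
  ancestors of Delta: {Theta, Delta}
Common ancestors: {Theta}
Walk up from Delta: Delta (not in ancestors of Beta), Theta (in ancestors of Beta)
Deepest common ancestor (LCA) = Theta

Answer: Theta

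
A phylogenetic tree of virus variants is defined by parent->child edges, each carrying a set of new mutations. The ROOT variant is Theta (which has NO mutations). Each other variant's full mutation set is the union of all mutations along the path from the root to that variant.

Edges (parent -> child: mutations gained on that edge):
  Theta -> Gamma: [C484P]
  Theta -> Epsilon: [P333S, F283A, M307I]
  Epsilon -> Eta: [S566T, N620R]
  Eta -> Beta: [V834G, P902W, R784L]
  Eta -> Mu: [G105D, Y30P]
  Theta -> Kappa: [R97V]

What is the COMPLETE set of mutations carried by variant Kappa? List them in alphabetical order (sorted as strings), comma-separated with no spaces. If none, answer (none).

Answer: R97V

Derivation:
At Theta: gained [] -> total []
At Kappa: gained ['R97V'] -> total ['R97V']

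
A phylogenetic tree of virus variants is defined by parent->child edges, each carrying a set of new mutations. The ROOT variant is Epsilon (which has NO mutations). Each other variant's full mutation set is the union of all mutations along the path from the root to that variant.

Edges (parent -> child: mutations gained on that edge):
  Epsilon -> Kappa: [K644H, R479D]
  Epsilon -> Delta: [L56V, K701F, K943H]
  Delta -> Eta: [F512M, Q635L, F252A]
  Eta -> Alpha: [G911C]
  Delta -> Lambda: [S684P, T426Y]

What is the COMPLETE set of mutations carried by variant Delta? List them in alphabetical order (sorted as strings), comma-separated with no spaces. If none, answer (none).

Answer: K701F,K943H,L56V

Derivation:
At Epsilon: gained [] -> total []
At Delta: gained ['L56V', 'K701F', 'K943H'] -> total ['K701F', 'K943H', 'L56V']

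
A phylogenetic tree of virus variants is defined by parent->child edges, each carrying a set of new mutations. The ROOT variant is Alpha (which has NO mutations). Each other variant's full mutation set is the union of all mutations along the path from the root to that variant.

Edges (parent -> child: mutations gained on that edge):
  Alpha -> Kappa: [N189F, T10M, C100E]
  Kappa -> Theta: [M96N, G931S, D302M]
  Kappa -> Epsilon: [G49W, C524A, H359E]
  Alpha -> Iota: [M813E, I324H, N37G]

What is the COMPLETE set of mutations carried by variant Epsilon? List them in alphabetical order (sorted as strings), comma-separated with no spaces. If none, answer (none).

At Alpha: gained [] -> total []
At Kappa: gained ['N189F', 'T10M', 'C100E'] -> total ['C100E', 'N189F', 'T10M']
At Epsilon: gained ['G49W', 'C524A', 'H359E'] -> total ['C100E', 'C524A', 'G49W', 'H359E', 'N189F', 'T10M']

Answer: C100E,C524A,G49W,H359E,N189F,T10M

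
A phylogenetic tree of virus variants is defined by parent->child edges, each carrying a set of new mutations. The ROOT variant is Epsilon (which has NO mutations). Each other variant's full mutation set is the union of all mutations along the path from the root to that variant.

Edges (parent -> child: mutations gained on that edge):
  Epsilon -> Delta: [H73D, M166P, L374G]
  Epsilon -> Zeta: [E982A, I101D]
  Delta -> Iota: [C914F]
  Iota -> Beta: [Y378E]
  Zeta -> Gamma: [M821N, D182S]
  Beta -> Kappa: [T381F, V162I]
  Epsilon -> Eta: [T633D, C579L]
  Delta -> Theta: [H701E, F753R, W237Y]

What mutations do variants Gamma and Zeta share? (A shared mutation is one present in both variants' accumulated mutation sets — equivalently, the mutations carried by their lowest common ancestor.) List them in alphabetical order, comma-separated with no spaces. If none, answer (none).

Accumulating mutations along path to Gamma:
  At Epsilon: gained [] -> total []
  At Zeta: gained ['E982A', 'I101D'] -> total ['E982A', 'I101D']
  At Gamma: gained ['M821N', 'D182S'] -> total ['D182S', 'E982A', 'I101D', 'M821N']
Mutations(Gamma) = ['D182S', 'E982A', 'I101D', 'M821N']
Accumulating mutations along path to Zeta:
  At Epsilon: gained [] -> total []
  At Zeta: gained ['E982A', 'I101D'] -> total ['E982A', 'I101D']
Mutations(Zeta) = ['E982A', 'I101D']
Intersection: ['D182S', 'E982A', 'I101D', 'M821N'] ∩ ['E982A', 'I101D'] = ['E982A', 'I101D']

Answer: E982A,I101D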